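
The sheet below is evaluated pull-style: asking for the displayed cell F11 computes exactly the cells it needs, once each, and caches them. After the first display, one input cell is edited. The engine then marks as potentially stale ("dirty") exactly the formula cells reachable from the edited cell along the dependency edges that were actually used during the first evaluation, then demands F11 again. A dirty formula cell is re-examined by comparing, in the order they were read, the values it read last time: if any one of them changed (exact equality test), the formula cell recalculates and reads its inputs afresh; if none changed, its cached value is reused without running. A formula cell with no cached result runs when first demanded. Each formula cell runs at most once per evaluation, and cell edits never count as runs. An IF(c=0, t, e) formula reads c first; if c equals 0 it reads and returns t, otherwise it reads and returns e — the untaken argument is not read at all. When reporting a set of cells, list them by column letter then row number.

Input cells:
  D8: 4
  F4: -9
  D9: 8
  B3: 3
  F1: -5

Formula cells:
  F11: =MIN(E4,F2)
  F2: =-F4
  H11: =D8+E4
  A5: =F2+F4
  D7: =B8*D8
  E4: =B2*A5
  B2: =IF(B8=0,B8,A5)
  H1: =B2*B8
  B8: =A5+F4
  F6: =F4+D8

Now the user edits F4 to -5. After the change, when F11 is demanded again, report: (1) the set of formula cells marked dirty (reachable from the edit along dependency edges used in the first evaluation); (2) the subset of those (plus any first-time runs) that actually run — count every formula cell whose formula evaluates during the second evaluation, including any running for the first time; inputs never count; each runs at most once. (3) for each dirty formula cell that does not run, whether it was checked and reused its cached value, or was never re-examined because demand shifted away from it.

The edit dirties: A5, B2, B8, E4, F2, F11.
5 formula cells run: A5, B2, B8, F2, F11.
Cache hits after checking: E4.
Note where the cutoff bites: E4 is checked, finds nothing changed, and keeps its cache.

First demand of the output computes:
  F2 = -(-9) = 9
  A5 = 9 + -9 = 0
  B8 = 0 + -9 = -9
  B2 = IF(B8=0: B8=-9 -> else branch A5) = 0
  E4 = 0 * 0 = 0
  F11 = MIN(0, 9) = 0

After the edit, cleaning proceeds:
  F2: a read changed (F4 -9->-5) — executes, giving 5.
  A5: a read changed (F2 9->5; F4 -9->-5) — executes, giving 0 — identical to its old value.
  B8: a read changed (F4 -9->-5) — executes, giving -5.
  B2: a read changed (B8 -9->-5) — executes, giving 0 — identical to its old value.
  E4: dirty, but its reads are unchanged (B2 unchanged, A5 unchanged); cached 0 stands.
  F11: a read changed (F2 9->5) — executes, giving 0 — identical to its old value.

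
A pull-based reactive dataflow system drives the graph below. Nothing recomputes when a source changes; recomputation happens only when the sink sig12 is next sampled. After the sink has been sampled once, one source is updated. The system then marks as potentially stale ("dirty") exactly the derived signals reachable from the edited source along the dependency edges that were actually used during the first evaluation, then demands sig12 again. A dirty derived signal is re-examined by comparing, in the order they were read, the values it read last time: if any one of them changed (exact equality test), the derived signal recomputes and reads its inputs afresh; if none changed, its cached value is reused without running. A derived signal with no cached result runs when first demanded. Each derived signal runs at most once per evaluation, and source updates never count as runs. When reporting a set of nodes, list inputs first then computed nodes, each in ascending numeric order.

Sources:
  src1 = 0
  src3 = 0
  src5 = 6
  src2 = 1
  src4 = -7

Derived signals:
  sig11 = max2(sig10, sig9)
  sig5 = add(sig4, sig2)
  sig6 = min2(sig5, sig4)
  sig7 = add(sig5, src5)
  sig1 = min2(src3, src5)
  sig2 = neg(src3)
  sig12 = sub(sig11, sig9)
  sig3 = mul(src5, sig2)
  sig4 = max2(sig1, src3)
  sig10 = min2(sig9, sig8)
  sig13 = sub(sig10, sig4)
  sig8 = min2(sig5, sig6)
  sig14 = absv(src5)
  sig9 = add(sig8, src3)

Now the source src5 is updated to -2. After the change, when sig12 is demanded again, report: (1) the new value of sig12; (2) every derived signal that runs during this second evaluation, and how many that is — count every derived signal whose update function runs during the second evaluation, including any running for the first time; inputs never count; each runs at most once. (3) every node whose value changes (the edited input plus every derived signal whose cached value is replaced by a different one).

First evaluation (everything demanded from the output):
  sig1 = min2(0, 6) = 0
  sig2 = neg(0) = 0
  sig4 = max2(0, 0) = 0
  sig5 = add(0, 0) = 0
  sig6 = min2(0, 0) = 0
  sig8 = min2(0, 0) = 0
  sig9 = add(0, 0) = 0
  sig10 = min2(0, 0) = 0
  sig11 = max2(0, 0) = 0
  sig12 = sub(0, 0) = 0

Propagation after the edit:
  sig1: runs — src5 6->-2; result -2.
  sig4: runs — sig1 0->-2; result 0 (same value as before).
  sig5: checked — values it read are unchanged (sig4 unchanged, sig2 unchanged); reused cached 0 without running.
  sig6: checked — values it read are unchanged (sig5 unchanged, sig4 unchanged); reused cached 0 without running.
  sig8: checked — values it read are unchanged (sig5 unchanged, sig6 unchanged); reused cached 0 without running.
  sig9: checked — values it read are unchanged (sig8 unchanged, src3 unchanged); reused cached 0 without running.
  sig10: checked — values it read are unchanged (sig9 unchanged, sig8 unchanged); reused cached 0 without running.
  sig11: checked — values it read are unchanged (sig10 unchanged, sig9 unchanged); reused cached 0 without running.
  sig12: checked — values it read are unchanged (sig11 unchanged, sig9 unchanged); reused cached 0 without running.

Key observation: the change is absorbed at sig4 — it re-runs but produces the same value, and the output's value is unchanged.

New value of sig12: 0.
Derived signals that run: sig1, sig4 — 2 in total.
Values that change: src5, sig1.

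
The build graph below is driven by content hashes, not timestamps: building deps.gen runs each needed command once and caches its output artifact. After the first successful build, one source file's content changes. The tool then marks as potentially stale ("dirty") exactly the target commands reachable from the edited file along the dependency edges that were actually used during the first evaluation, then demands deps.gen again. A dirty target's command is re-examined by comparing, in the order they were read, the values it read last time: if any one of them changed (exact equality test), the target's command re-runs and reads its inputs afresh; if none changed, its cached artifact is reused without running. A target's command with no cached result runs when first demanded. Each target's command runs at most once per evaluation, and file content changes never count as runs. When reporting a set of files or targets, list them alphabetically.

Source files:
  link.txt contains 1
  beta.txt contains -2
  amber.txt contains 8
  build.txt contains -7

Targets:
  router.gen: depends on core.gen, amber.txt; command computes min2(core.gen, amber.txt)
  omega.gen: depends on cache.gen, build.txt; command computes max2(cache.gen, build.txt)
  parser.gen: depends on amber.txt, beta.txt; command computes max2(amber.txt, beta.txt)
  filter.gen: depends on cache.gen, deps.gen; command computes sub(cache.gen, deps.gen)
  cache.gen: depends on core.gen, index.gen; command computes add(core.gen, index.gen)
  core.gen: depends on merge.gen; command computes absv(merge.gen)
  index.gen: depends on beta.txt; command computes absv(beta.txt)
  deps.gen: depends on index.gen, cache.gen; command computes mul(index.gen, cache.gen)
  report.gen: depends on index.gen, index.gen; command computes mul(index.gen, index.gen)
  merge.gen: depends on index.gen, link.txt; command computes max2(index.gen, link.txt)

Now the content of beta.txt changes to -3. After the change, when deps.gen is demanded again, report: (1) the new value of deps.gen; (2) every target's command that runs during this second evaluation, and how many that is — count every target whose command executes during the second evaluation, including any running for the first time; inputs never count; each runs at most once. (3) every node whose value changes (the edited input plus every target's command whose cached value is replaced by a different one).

Initial pass — values computed on the first demand:
  index.gen = absv(-2) = 2
  merge.gen = max2(2, 1) = 2
  core.gen = absv(2) = 2
  cache.gen = add(2, 2) = 4
  deps.gen = mul(2, 4) = 8

Second demand — change propagation:
  index.gen: re-runs because beta.txt -2->-3; new result 3.
  merge.gen: re-runs because index.gen 2->3; new result 3.
  core.gen: re-runs because merge.gen 2->3; new result 3.
  cache.gen: re-runs because core.gen 2->3; index.gen 2->3; new result 6.
  deps.gen: re-runs because index.gen 2->3; cache.gen 4->6; new result 18.

deps.gen now evaluates to 18.
Run set: cache.gen, core.gen, deps.gen, index.gen, merge.gen (5 run).
Changed values: beta.txt, cache.gen, core.gen, deps.gen, index.gen, merge.gen.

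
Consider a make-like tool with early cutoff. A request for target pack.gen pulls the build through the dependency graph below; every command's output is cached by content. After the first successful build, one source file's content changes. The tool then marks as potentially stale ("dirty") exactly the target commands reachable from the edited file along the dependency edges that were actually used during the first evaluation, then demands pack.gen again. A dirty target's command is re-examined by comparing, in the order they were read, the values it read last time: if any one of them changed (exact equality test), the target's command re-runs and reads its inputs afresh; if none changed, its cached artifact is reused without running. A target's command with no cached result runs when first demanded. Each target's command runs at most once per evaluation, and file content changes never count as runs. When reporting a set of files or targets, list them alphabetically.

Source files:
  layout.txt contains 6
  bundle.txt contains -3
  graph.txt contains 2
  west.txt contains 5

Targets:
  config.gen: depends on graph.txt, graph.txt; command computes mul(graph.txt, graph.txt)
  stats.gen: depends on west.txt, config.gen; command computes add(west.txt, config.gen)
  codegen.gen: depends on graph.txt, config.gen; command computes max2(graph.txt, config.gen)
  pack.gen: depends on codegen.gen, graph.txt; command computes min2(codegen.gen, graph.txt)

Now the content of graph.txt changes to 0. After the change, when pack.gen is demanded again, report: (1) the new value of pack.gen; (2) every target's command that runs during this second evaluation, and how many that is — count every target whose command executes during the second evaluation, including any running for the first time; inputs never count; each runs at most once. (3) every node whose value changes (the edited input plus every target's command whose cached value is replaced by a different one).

Demanding pack.gen again yields 0.
3 target commands run: codegen.gen, config.gen, pack.gen.
The nodes whose values change: codegen.gen, config.gen, graph.txt, pack.gen.

First demand of the output computes:
  config.gen = mul(2, 2) = 4
  codegen.gen = max2(2, 4) = 4
  pack.gen = min2(4, 2) = 2

After the edit, cleaning proceeds:
  config.gen: a read changed (graph.txt 2->0; graph.txt 2->0) — executes, giving 0.
  codegen.gen: a read changed (graph.txt 2->0; config.gen 4->0) — executes, giving 0.
  pack.gen: a read changed (codegen.gen 4->0; graph.txt 2->0) — executes, giving 0.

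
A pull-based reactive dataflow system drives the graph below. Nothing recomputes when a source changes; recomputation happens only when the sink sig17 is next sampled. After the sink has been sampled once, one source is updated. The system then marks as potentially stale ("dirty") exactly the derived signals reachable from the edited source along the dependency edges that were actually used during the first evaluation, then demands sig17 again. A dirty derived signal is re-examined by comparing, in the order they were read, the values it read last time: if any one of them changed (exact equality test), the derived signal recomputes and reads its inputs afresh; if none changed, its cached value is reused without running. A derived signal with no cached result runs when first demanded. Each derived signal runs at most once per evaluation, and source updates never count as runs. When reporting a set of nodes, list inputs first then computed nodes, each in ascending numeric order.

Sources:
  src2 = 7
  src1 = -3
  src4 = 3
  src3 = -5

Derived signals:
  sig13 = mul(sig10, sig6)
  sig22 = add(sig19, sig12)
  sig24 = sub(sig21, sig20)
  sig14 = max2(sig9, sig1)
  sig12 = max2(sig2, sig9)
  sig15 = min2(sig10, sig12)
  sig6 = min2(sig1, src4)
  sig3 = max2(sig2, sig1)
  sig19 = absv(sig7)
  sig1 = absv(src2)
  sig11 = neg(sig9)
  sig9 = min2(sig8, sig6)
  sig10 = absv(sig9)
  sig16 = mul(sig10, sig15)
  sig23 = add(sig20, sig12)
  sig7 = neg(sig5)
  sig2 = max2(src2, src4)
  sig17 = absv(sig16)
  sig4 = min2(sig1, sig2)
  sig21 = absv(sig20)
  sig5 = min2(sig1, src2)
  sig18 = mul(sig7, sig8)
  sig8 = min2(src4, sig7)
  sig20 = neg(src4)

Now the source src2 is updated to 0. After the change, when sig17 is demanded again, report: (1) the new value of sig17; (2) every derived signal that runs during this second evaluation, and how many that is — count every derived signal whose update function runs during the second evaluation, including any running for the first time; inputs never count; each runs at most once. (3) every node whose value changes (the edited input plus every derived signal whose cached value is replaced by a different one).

New value of sig17: 0.
Derived signals that run: sig1, sig2, sig5, sig6, sig7, sig8, sig9, sig10, sig12, sig15, sig16, sig17 — 12 in total.
Values that change: src2, sig1, sig2, sig5, sig6, sig7, sig8, sig9, sig10, sig12, sig15, sig16, sig17.

First evaluation (everything demanded from the output):
  sig1 = absv(7) = 7
  sig2 = max2(7, 3) = 7
  sig5 = min2(7, 7) = 7
  sig6 = min2(7, 3) = 3
  sig7 = neg(7) = -7
  sig8 = min2(3, -7) = -7
  sig9 = min2(-7, 3) = -7
  sig10 = absv(-7) = 7
  sig12 = max2(7, -7) = 7
  sig15 = min2(7, 7) = 7
  sig16 = mul(7, 7) = 49
  sig17 = absv(49) = 49

Propagation after the edit:
  sig1: runs — src2 7->0; result 0.
  sig2: runs — src2 7->0; result 3.
  sig5: runs — sig1 7->0; src2 7->0; result 0.
  sig6: runs — sig1 7->0; result 0.
  sig7: runs — sig5 7->0; result 0.
  sig8: runs — sig7 -7->0; result 0.
  sig9: runs — sig8 -7->0; sig6 3->0; result 0.
  sig10: runs — sig9 -7->0; result 0.
  sig12: runs — sig2 7->3; sig9 -7->0; result 3.
  sig15: runs — sig10 7->0; sig12 7->3; result 0.
  sig16: runs — sig10 7->0; sig15 7->0; result 0.
  sig17: runs — sig16 49->0; result 0.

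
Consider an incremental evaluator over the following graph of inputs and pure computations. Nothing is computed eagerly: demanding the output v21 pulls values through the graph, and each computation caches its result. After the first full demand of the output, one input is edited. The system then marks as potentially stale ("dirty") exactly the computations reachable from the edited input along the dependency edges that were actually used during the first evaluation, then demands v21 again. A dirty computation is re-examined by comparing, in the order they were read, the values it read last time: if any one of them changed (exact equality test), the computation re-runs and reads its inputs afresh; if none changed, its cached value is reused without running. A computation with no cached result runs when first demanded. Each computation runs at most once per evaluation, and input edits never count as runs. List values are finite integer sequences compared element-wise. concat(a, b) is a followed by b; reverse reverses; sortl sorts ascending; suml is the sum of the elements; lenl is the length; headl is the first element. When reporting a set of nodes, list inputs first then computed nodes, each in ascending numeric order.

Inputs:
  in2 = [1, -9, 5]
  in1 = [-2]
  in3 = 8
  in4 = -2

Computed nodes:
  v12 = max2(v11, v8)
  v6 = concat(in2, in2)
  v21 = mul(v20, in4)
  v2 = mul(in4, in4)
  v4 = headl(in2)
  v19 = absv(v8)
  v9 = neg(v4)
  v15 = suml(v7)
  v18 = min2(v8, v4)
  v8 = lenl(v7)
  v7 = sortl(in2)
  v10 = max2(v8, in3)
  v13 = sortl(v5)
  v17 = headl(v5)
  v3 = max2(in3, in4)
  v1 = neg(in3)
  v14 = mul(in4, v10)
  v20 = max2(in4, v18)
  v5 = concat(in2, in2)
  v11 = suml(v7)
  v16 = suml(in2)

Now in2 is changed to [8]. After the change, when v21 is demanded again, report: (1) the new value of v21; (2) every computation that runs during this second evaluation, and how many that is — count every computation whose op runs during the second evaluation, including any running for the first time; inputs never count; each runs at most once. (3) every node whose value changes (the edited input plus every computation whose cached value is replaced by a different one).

Initial pass — values computed on the first demand:
  v4 = headl([1, -9, 5]) = 1
  v7 = sortl([1, -9, 5]) = [-9, 1, 5]
  v8 = lenl([-9, 1, 5]) = 3
  v18 = min2(3, 1) = 1
  v20 = max2(-2, 1) = 1
  v21 = mul(1, -2) = -2

Second demand — change propagation:
  v4: re-runs because in2 [1, -9, 5]->[8]; new result 8.
  v7: re-runs because in2 [1, -9, 5]->[8]; new result [8].
  v8: re-runs because v7 [-9, 1, 5]->[8]; new result 1.
  v18: re-runs because v8 3->1; v4 1->8; new result 1 (unchanged).
  v20: re-examined; everything it read last time is the same (in4 unchanged, v18 unchanged) — cache 1 kept, no run.
  v21: re-examined; everything it read last time is the same (v20 unchanged, in4 unchanged) — cache -2 kept, no run.

The important point: v18 recomputes to an identical value, and the output ends up unchanged.

v21 now evaluates to -2.
Run set: v4, v7, v8, v18 (4 run).
Changed values: in2, v4, v7, v8.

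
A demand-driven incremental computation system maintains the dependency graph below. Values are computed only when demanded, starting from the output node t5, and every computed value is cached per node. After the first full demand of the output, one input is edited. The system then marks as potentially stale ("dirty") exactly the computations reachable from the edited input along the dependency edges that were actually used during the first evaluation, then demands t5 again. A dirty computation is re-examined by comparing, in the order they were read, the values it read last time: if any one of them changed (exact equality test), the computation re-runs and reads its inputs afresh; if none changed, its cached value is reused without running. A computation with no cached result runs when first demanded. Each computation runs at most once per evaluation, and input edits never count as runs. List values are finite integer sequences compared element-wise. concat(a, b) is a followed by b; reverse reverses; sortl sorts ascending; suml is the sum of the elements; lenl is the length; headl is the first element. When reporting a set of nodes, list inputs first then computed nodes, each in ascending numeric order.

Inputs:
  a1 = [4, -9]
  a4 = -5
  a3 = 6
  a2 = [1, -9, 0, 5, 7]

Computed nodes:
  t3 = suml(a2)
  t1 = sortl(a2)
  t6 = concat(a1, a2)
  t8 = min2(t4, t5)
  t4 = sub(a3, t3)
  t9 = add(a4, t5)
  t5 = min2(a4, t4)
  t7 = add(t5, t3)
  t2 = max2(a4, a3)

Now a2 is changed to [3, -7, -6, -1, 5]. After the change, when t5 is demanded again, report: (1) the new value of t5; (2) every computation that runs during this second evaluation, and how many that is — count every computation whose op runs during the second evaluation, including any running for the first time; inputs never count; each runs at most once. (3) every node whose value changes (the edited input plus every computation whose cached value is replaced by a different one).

New value of t5: -5.
Computations that run: t3, t4, t5 — 3 in total.
Values that change: a2, t3, t4.

First evaluation (everything demanded from the output):
  t3 = suml([1, -9, 0, 5, 7]) = 4
  t4 = sub(6, 4) = 2
  t5 = min2(-5, 2) = -5

Propagation after the edit:
  t3: runs — a2 [1, -9, 0, 5, 7]->[3, -7, -6, -1, 5]; result -6.
  t4: runs — t3 4->-6; result 12.
  t5: runs — t4 2->12; result -5 (same value as before).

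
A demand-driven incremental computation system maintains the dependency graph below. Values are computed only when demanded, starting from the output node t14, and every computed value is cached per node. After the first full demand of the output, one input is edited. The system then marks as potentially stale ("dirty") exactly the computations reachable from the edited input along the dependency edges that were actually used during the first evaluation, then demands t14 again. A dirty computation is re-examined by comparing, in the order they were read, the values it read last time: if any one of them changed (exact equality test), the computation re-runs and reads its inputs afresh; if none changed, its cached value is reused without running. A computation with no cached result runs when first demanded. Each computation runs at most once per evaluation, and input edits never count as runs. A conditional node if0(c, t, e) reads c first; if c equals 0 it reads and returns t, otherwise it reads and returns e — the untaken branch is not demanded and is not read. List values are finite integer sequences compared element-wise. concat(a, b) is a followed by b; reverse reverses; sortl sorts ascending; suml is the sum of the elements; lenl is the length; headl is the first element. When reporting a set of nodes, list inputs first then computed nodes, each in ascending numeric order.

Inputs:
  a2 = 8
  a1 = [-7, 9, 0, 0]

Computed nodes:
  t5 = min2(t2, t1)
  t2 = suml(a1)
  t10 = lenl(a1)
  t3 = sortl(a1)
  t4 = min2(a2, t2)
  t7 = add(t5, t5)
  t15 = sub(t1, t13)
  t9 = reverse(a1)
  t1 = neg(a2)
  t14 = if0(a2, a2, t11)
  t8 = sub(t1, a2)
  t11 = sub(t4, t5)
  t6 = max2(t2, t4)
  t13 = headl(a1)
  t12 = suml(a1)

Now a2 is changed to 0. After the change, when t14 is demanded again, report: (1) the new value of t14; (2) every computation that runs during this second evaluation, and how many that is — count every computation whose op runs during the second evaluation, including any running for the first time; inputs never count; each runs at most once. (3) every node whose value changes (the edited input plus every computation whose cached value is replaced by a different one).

First evaluation (everything demanded from the output):
  t1 = neg(8) = -8
  t2 = suml([-7, 9, 0, 0]) = 2
  t4 = min2(8, 2) = 2
  t5 = min2(2, -8) = -8
  t11 = sub(2, -8) = 10
  t14 = if0(a2=8 -> else branch t11) = 10

Propagation after the edit:
  t1: marked dirty but never re-examined — demand shifted away from it.
  t4: marked dirty but never re-examined — demand shifted away from it.
  t5: marked dirty but never re-examined — demand shifted away from it.
  t11: marked dirty but never re-examined — demand shifted away from it.
  t14: runs — a2 8->0; result 0.

Key observation: a condition flipped, so demand moved to the other branch — t1, t4, t5, t11 are never re-examined.

New value of t14: 0.
Computations that run: t14 — 1 in total.
Values that change: a2, t14.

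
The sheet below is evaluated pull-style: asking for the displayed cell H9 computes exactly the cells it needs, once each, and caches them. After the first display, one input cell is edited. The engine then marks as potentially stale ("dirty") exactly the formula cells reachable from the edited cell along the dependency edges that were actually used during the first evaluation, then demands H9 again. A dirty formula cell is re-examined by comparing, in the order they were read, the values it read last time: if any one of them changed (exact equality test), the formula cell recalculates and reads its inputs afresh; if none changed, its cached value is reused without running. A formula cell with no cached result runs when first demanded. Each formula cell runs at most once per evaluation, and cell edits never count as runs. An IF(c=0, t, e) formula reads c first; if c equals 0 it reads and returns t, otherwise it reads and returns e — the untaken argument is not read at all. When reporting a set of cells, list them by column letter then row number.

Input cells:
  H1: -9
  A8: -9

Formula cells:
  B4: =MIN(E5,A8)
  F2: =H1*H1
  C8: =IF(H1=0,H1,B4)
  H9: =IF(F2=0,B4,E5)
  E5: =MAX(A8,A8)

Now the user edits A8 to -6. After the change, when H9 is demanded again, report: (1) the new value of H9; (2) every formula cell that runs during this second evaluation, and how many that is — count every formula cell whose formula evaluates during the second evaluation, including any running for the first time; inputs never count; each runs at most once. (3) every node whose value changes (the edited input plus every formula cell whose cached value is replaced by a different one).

Demanding H9 again yields -6.
2 formula cells run: E5, H9.
The nodes whose values change: A8, E5, H9.

First demand of the output computes:
  E5 = MAX(-9, -9) = -9
  F2 = -9 * -9 = 81
  H9 = IF(F2=0: F2=81 -> else branch E5) = -9

After the edit, cleaning proceeds:
  E5: a read changed (A8 -9->-6; A8 -9->-6) — executes, giving -6.
  H9: a read changed (E5 -9->-6) — executes, giving -6.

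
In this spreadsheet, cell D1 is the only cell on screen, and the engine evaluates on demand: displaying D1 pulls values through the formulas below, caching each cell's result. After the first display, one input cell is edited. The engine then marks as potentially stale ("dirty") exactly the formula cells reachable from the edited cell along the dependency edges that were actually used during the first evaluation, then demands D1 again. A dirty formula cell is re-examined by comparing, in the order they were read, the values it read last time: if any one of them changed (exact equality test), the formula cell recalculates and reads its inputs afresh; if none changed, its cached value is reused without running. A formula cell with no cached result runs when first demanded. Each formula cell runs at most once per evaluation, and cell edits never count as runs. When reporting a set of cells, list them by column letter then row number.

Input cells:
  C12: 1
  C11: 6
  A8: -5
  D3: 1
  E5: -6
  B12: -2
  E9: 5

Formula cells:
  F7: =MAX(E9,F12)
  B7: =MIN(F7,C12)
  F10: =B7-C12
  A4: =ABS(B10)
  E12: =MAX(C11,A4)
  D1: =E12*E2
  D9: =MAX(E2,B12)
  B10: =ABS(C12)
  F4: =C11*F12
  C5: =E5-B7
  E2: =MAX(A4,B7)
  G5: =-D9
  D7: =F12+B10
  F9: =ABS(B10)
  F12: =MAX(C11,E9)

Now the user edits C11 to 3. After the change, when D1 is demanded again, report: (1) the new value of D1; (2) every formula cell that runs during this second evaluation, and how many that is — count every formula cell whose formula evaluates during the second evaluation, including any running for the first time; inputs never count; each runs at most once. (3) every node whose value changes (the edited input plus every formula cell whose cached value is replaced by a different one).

Initial pass — values computed on the first demand:
  B10 = ABS(1) = 1
  A4 = ABS(1) = 1
  E12 = MAX(6, 1) = 6
  F12 = MAX(6, 5) = 6
  F7 = MAX(5, 6) = 6
  B7 = MIN(6, 1) = 1
  E2 = MAX(1, 1) = 1
  D1 = 6 * 1 = 6

Second demand — change propagation:
  E12: re-runs because C11 6->3; new result 3.
  F12: re-runs because C11 6->3; new result 5.
  F7: re-runs because F12 6->5; new result 5.
  B7: re-runs because F7 6->5; new result 1 (unchanged).
  E2: re-examined; everything it read last time is the same (A4 unchanged, B7 unchanged) — cache 1 kept, no run.
  D1: re-runs because E12 6->3; new result 3.

The important point: at E2 every value read last time is unchanged, so the dirty flag clears without a run.

D1 now evaluates to 3.
Run set: B7, D1, E12, F7, F12 (5 run).
Changed values: C11, D1, E12, F7, F12.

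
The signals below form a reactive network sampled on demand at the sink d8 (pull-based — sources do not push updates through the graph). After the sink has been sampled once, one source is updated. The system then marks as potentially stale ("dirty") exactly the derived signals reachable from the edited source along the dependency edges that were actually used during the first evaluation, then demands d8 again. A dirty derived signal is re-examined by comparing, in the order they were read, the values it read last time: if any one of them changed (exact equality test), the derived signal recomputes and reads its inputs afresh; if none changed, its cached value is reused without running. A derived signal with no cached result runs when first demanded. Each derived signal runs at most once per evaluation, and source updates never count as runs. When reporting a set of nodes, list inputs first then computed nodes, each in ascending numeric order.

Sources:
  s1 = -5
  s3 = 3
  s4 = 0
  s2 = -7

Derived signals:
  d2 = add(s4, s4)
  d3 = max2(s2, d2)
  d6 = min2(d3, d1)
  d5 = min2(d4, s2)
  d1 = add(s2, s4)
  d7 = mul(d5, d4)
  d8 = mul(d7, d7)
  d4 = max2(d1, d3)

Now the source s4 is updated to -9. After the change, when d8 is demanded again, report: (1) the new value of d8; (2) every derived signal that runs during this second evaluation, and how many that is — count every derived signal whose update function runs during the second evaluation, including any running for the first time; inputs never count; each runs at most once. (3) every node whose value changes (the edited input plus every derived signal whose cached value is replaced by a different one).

d8 now evaluates to 2401.
Run set: d1, d2, d3, d4, d5, d7, d8 (7 run).
Changed values: s4, d1, d2, d3, d4, d7, d8.

Initial pass — values computed on the first demand:
  d1 = add(-7, 0) = -7
  d2 = add(0, 0) = 0
  d3 = max2(-7, 0) = 0
  d4 = max2(-7, 0) = 0
  d5 = min2(0, -7) = -7
  d7 = mul(-7, 0) = 0
  d8 = mul(0, 0) = 0

Second demand — change propagation:
  d1: re-runs because s4 0->-9; new result -16.
  d2: re-runs because s4 0->-9; s4 0->-9; new result -18.
  d3: re-runs because d2 0->-18; new result -7.
  d4: re-runs because d1 -7->-16; d3 0->-7; new result -7.
  d5: re-runs because d4 0->-7; new result -7 (unchanged).
  d7: re-runs because d4 0->-7; new result 49.
  d8: re-runs because d7 0->49; d7 0->49; new result 2401.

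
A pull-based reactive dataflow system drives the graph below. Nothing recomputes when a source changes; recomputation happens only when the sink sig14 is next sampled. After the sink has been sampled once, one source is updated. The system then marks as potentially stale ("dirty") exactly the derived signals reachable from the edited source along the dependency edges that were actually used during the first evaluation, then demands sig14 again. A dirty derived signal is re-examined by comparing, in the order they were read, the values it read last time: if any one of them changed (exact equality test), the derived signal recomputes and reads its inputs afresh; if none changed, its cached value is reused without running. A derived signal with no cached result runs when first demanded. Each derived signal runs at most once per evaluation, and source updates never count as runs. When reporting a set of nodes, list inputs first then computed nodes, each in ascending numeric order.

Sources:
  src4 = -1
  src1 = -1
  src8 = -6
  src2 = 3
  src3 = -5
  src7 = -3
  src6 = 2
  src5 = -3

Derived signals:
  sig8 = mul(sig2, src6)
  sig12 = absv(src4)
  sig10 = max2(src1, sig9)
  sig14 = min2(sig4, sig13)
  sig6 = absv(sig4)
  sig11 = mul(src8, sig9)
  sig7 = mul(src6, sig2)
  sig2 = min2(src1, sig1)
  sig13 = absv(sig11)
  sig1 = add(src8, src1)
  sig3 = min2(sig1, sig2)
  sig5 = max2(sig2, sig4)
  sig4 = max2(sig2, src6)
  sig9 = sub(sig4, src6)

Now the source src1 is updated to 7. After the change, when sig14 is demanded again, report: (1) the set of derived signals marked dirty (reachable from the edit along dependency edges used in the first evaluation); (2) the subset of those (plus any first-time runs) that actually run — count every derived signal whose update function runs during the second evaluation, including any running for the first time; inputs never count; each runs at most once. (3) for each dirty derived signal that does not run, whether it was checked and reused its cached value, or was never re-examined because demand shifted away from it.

First evaluation (everything demanded from the output):
  sig1 = add(-6, -1) = -7
  sig2 = min2(-1, -7) = -7
  sig4 = max2(-7, 2) = 2
  sig9 = sub(2, 2) = 0
  sig11 = mul(-6, 0) = 0
  sig13 = absv(0) = 0
  sig14 = min2(2, 0) = 0

Propagation after the edit:
  sig1: runs — src1 -1->7; result 1.
  sig2: runs — src1 -1->7; sig1 -7->1; result 1.
  sig4: runs — sig2 -7->1; result 2 (same value as before).
  sig9: checked — values it read are unchanged (sig4 unchanged, src6 unchanged); reused cached 0 without running.
  sig11: checked — values it read are unchanged (src8 unchanged, sig9 unchanged); reused cached 0 without running.
  sig13: checked — values it read are unchanged (sig11 unchanged); reused cached 0 without running.
  sig14: checked — values it read are unchanged (sig4 unchanged, sig13 unchanged); reused cached 0 without running.

Key observation: the change is absorbed at sig4 — it re-runs but produces the same value, and the output's value is unchanged.

Marked dirty: sig1, sig2, sig4, sig9, sig11, sig13, sig14.
Derived signals that run: sig1, sig2, sig4 — 3 in total.
Checked but reused from cache: sig9, sig11, sig13, sig14.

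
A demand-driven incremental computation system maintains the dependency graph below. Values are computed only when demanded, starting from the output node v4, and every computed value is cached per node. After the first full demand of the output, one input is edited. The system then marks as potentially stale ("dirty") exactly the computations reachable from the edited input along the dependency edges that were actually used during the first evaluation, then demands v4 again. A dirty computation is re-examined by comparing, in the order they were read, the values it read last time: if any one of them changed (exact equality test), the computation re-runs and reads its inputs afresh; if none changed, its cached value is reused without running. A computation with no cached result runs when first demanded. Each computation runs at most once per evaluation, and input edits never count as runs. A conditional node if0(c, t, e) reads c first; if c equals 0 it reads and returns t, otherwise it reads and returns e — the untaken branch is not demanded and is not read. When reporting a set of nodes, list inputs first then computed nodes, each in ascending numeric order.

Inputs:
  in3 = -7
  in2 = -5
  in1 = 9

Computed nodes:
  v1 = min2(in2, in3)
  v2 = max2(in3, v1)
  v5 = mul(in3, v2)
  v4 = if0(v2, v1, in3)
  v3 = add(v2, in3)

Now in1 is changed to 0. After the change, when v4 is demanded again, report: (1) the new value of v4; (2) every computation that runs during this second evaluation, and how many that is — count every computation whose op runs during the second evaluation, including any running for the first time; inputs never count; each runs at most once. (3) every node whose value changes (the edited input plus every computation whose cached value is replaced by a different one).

First evaluation (everything demanded from the output):
  v1 = min2(-5, -7) = -7
  v2 = max2(-7, -7) = -7
  v4 = if0(v2=-7 -> else branch in3) = -7

Propagation after the edit:
  in1 feeds no computation that the output demands — nothing is marked dirty and nothing runs.

Key observation: in1 is never demanded by the output, so the edit triggers no recomputation at all.

New value of v4: -7.
Computations that run: none — 0 in total.
Values that change: in1.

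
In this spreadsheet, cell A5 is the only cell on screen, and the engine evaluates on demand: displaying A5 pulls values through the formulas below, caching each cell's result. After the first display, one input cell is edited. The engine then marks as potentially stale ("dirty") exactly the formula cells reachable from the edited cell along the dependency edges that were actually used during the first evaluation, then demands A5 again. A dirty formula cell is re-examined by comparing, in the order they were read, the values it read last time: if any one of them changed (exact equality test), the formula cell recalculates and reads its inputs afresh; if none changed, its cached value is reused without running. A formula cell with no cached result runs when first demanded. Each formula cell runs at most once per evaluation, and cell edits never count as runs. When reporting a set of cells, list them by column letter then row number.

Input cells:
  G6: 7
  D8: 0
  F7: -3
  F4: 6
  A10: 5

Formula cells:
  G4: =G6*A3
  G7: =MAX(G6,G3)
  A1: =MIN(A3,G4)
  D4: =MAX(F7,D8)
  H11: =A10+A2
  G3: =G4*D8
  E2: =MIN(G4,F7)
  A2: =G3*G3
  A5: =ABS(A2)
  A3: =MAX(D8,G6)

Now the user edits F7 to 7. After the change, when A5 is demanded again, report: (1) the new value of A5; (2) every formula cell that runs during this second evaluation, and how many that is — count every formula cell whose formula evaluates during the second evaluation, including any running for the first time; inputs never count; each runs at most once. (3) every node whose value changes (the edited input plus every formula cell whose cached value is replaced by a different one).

A5 now evaluates to 0.
Run set: none (0 run).
Changed values: F7.
The important point: nothing the output needs ever reads F7, so the edit is invisible to it.

Initial pass — values computed on the first demand:
  A3 = MAX(0, 7) = 7
  G4 = 7 * 7 = 49
  G3 = 49 * 0 = 0
  A2 = 0 * 0 = 0
  A5 = ABS(0) = 0

Second demand — change propagation:
  no demanded computation ever read F7, so the edit dirties nothing and nothing runs.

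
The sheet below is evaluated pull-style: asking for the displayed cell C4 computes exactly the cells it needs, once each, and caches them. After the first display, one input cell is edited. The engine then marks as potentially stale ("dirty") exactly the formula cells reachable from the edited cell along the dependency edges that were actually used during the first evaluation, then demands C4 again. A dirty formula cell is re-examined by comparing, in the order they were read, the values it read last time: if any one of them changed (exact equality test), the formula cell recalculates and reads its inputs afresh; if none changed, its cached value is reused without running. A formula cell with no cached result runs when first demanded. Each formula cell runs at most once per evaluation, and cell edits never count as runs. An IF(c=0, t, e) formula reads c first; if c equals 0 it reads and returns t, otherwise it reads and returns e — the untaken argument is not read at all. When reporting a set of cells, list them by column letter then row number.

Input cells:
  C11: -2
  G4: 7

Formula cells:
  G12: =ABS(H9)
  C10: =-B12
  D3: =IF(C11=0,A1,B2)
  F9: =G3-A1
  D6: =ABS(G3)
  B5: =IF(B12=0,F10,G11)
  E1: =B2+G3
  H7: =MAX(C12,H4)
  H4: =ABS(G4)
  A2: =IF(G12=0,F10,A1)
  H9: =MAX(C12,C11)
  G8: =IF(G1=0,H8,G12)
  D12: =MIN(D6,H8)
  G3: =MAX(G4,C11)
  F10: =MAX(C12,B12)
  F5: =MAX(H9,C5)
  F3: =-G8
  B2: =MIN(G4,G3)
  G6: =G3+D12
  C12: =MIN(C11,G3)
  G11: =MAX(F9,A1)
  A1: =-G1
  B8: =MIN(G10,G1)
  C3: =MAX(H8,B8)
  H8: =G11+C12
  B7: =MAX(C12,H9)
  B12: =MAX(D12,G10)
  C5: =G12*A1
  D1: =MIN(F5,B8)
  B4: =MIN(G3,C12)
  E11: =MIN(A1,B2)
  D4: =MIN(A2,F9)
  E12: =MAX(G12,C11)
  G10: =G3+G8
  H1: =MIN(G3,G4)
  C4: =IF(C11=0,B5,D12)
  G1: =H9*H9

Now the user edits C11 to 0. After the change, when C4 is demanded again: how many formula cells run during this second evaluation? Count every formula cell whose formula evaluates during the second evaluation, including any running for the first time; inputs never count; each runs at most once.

First demand of the output computes:
  G3 = MAX(7, -2) = 7
  C12 = MIN(-2, 7) = -2
  D6 = ABS(7) = 7
  H9 = MAX(-2, -2) = -2
  G1 = -2 * -2 = 4
  A1 = -(4) = -4
  F9 = 7 - -4 = 11
  G11 = MAX(11, -4) = 11
  H8 = 11 + -2 = 9
  D12 = MIN(7, 9) = 7
  C4 = IF(C11=0: C11=-2 -> else branch D12) = 7

After the edit, cleaning proceeds:
  G3: a read changed (C11 -2->0) — executes, giving 7 — identical to its old value.
  C12: a read changed (C11 -2->0) — executes, giving 0.
  D6: dirty, but its reads are unchanged (G3 unchanged); cached 7 stands.
  H9: a read changed (C12 -2->0; C11 -2->0) — executes, giving 0.
  G1: a read changed (H9 -2->0; H9 -2->0) — executes, giving 0.
  A1: a read changed (G1 4->0) — executes, giving 0.
  F9: a read changed (A1 -4->0) — executes, giving 7.
  G11: a read changed (F9 11->7; A1 -4->0) — executes, giving 7.
  H8: a read changed (G11 11->7; C12 -2->0) — executes, giving 7.
  D12: a read changed (H8 9->7) — executes, giving 7 — identical to its old value.
  G8: had never run; runs now, result 7.
  G10: had never run; runs now, result 14.
  B12: had never run; runs now, result 14.
  B5: had never run; runs now, result 7.
  C4: a read changed (C11 -2->0) — executes, giving 7 — identical to its old value.

Note the branch switch — B5, B12, G8, G10 had no cache and run now for the first time.

14 formula cells run: A1, B5, B12, C4, C12, D12, F9, G1, G3, G8, G10, G11, H8, H9.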